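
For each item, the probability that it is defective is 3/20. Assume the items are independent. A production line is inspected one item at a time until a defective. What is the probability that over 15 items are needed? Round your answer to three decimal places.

0.087

Y = number of items to the first success; geometric, p = 0.15.
P(Y > 15) = P(first 15 all fail) = (1−p)^15 = 0.08735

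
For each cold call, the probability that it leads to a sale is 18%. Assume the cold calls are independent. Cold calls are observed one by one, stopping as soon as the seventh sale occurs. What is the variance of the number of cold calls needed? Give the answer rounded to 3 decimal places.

177.160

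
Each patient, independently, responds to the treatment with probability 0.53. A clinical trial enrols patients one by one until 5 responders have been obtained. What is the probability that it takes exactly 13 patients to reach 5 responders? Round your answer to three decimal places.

Y = trial on which the fifth success occurs; negative binomial, r=5, p=0.53.
P(Y=13) = C(12,4) · p^5 · (1−p)^8
= 495 · 0.04182 · 0.0023811 = 0.04929

0.049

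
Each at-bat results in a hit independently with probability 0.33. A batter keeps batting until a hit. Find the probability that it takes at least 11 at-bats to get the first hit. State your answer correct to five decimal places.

0.01823

Y = number of at-bats to the first success; geometric, p = 0.33.
P(Y > 10) = P(first 10 all fail) = (1−p)^10 = 0.0182284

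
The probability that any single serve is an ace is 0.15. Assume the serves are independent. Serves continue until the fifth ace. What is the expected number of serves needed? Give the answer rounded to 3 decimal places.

33.333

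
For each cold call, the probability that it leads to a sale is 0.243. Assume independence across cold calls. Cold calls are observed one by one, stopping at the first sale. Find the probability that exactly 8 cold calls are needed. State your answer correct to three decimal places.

0.035

Geometric (trials to first success), p = 0.243.
P(Y = 8) = (1−p)^7 · p = 0.14245 · 0.243 = 0.03462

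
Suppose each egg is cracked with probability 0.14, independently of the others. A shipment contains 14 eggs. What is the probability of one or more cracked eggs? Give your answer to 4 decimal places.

0.8789

P(at least one) = 1 − P(none) = 1 − (1 − 0.14)^14
= 1 − 0.121054 = 0.878946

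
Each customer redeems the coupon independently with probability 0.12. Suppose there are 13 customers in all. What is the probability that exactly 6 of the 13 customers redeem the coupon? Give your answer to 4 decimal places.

X ~ Binomial(n=13, p=0.12).
P(X=6) = C(13,6) · p^6 · (1−p)^7
= 1716 · 2.986e-06 · 0.40868 = 0.002094

0.0021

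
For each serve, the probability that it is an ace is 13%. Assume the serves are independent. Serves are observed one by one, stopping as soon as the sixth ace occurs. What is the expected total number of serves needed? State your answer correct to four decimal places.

46.1538

Y = total serves until the sixth success; negative binomial with r=6, p=0.13.
E[Y] = r / p = 6 / 0.13 = 46.153846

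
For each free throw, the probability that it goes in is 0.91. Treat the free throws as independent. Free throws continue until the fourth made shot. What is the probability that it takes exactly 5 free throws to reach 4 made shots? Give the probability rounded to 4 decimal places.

Y = trial on which the fourth success occurs; negative binomial, r=4, p=0.91.
P(Y=5) = C(4,3) · p^4 · (1−p)^1
= 4 · 0.68575 · 0.09 = 0.246870

0.2469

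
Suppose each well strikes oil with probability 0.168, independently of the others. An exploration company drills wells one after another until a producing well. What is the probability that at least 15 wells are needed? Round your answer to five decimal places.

0.07616

Y = number of wells to the first success; geometric, p = 0.168.
P(Y > 14) = P(first 14 all fail) = (1−p)^14 = 0.0761599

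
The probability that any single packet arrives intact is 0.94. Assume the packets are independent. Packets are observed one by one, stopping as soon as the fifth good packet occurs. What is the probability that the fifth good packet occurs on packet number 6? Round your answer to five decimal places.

Y = trial on which the fifth success occurs; negative binomial, r=5, p=0.94.
P(Y=6) = C(5,4) · p^5 · (1−p)^1
= 5 · 0.7339 · 0.06 = 0.2201712

0.22017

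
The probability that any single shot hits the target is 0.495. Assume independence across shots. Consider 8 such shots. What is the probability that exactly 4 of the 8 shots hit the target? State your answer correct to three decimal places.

X ~ Binomial(n=8, p=0.495).
P(X=4) = C(8,4) · p^4 · (1−p)^4
= 70 · 0.060037 · 0.065038 = 0.27333

0.273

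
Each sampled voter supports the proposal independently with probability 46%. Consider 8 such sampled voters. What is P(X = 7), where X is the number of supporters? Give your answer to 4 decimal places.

X ~ Binomial(n=8, p=0.46).
P(X=7) = C(8,7) · p^7 · (1−p)^1
= 8 · 0.0043582 · 0.54 = 0.018827

0.0188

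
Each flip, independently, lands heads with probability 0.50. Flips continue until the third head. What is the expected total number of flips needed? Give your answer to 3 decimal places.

Y = total flips until the third success; negative binomial with r=3, p=0.50.
E[Y] = r / p = 3 / 0.50 = 6.00000

6.000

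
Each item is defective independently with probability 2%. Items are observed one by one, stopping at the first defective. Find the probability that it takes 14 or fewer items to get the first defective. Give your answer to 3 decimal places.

Y = number of items to the first success; geometric, p = 0.02.
P(Y ≤ 14) = 1 − (1−p)^14 = 1 − 0.75364 = 0.24636

0.246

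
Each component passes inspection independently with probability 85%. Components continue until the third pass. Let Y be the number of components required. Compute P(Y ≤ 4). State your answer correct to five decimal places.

0.89048

Finishing within 4 components ⇔ at least 3 successes in the first 4. With X ~ Binomial(4, 0.85), P(Y ≤ 4) = 1 − P(X ≤ 2).
  k=0: C(4,0)·0.85^0·0.15^4 = 0.0005062
  k=1: C(4,1)·0.85^1·0.15^3 = 0.0114750
  k=2: C(4,2)·0.85^2·0.15^2 = 0.0975375
1 − 0.1095187 = 0.8904813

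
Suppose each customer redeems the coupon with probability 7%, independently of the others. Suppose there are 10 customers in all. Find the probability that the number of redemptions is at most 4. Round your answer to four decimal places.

X ~ Binomial(10, 0.07); P(X ≤ 4) = Σ C(10,k) p^k (1−p)^(10−k) over k:
  k=0: C(10,0)·0.07^0·0.93^10 = 0.483982
  k=1: C(10,1)·0.07^1·0.93^9 = 0.364288
  k=2: C(10,2)·0.07^2·0.93^8 = 0.123388
  k=3: C(10,3)·0.07^3·0.93^7 = 0.024766
  k=4: C(10,4)·0.07^4·0.93^6 = 0.003262
Total = 0.999686

0.9997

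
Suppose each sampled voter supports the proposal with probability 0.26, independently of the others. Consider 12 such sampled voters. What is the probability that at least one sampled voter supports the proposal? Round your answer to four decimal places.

P(at least one) = 1 − P(none) = 1 − (1 − 0.26)^12
= 1 − 0.026964 = 0.973036

0.9730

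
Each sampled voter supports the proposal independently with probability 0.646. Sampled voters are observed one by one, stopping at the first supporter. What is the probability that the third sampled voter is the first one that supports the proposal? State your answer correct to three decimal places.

Geometric (trials to first success), p = 0.646.
P(Y = 3) = (1−p)^2 · p = 0.12532 · 0.646 = 0.08095

0.081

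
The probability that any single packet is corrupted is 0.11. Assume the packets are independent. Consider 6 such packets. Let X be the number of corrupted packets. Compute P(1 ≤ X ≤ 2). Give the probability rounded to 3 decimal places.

0.482

X ~ Binomial(6, 0.11); P(1 ≤ X ≤ 2) = Σ C(6,k) p^k (1−p)^(6−k) over k:
  k=1: C(6,1)·0.11^1·0.89^5 = 0.36855
  k=2: C(6,2)·0.11^2·0.89^4 = 0.11388
Total = 0.48243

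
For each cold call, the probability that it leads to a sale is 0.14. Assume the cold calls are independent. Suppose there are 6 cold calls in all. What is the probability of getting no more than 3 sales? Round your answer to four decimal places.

0.9955

X ~ Binomial(6, 0.14); P(X ≤ 3) = Σ C(6,k) p^k (1−p)^(6−k) over k:
  k=0: C(6,0)·0.14^0·0.86^6 = 0.404567
  k=1: C(6,1)·0.14^1·0.86^5 = 0.395159
  k=2: C(6,2)·0.14^2·0.86^4 = 0.160820
  k=3: C(6,3)·0.14^3·0.86^3 = 0.034907
Total = 0.995453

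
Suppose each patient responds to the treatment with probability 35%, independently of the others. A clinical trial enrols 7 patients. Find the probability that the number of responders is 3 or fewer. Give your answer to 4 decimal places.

X ~ Binomial(7, 0.35); P(X ≤ 3) = Σ C(7,k) p^k (1−p)^(7−k) over k:
  k=0: C(7,0)·0.35^0·0.65^7 = 0.049022
  k=1: C(7,1)·0.35^1·0.65^6 = 0.184776
  k=2: C(7,2)·0.35^2·0.65^5 = 0.298485
  k=3: C(7,3)·0.35^3·0.65^4 = 0.267871
Total = 0.800154

0.8002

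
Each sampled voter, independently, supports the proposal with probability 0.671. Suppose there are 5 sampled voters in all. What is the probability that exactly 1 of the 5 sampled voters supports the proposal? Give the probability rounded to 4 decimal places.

X ~ Binomial(n=5, p=0.671).
P(X=1) = C(5,1) · p^1 · (1−p)^4
= 5 · 0.671 · 0.011716 = 0.039308

0.0393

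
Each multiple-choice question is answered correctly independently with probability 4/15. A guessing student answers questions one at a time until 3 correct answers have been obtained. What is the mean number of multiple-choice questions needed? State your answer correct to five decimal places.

11.25000

Y = total multiple-choice questions until the third success; negative binomial with r=3, p=0.266667.
E[Y] = r / p = 3 / 0.266667 = 11.2500000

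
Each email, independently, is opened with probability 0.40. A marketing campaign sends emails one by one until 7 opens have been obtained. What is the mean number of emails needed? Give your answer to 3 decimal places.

Y = total emails until the seventh success; negative binomial with r=7, p=0.40.
E[Y] = r / p = 7 / 0.40 = 17.50000

17.500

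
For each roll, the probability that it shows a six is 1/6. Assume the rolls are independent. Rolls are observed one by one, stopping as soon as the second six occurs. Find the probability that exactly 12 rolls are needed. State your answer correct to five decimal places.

0.04935

Y = trial on which the second success occurs; negative binomial, r=2, p=0.166667.
P(Y=12) = C(11,1) · p^2 · (1−p)^10
= 11 · 0.027778 · 0.16151 = 0.0493489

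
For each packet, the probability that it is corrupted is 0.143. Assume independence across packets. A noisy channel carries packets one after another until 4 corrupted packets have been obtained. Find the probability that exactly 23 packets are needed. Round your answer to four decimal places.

0.0343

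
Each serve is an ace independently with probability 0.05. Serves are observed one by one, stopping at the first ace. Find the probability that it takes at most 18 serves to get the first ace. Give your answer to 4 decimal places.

Y = number of serves to the first success; geometric, p = 0.05.
P(Y ≤ 18) = 1 − (1−p)^18 = 1 − 0.397214 = 0.602786

0.6028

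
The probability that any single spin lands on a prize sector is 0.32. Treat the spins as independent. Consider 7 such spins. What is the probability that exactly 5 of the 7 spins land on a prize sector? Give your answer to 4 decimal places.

0.0326

X ~ Binomial(n=7, p=0.32).
P(X=5) = C(7,5) · p^5 · (1−p)^2
= 21 · 0.0033554 · 0.4624 = 0.032583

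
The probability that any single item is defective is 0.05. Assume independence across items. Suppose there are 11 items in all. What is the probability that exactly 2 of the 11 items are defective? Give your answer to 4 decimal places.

0.0867

X ~ Binomial(n=11, p=0.05).
P(X=2) = C(11,2) · p^2 · (1−p)^9
= 55 · 0.0025 · 0.63025 = 0.086659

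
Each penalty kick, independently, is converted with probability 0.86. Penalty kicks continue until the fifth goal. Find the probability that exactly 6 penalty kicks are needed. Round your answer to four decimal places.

0.3293

Y = trial on which the fifth success occurs; negative binomial, r=5, p=0.86.
P(Y=6) = C(5,4) · p^5 · (1−p)^1
= 5 · 0.47043 · 0.14 = 0.329299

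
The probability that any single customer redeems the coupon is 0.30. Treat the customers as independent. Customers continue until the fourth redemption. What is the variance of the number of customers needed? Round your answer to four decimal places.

31.1111

Y = total customers until the fourth success; negative binomial with r=4, p=0.30.
Var(Y) = r(1−p)/p² = 4·0.70 / 0.30² = 31.111111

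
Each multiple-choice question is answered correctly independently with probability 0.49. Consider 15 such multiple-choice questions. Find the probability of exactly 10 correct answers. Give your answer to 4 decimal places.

X ~ Binomial(n=15, p=0.49).
P(X=10) = C(15,10) · p^10 · (1−p)^5
= 3003 · 0.00079792 · 0.034503 = 0.082674

0.0827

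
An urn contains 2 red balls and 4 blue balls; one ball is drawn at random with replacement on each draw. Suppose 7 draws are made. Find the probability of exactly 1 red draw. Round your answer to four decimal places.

X ~ Binomial(n=7, p=0.333333).
P(X=1) = C(7,1) · p^1 · (1−p)^6
= 7 · 0.33333 · 0.087791 = 0.204847

0.2048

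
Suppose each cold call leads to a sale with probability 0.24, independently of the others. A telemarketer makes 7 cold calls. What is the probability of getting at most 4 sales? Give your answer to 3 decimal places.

X ~ Binomial(7, 0.24); P(X ≤ 4) = Σ C(7,k) p^k (1−p)^(7−k) over k:
  k=0: C(7,0)·0.24^0·0.76^7 = 0.14645
  k=1: C(7,1)·0.24^1·0.76^6 = 0.32374
  k=2: C(7,2)·0.24^2·0.76^5 = 0.30670
  k=3: C(7,3)·0.24^3·0.76^4 = 0.16142
  k=4: C(7,4)·0.24^4·0.76^3 = 0.05097
Total = 0.98928

0.989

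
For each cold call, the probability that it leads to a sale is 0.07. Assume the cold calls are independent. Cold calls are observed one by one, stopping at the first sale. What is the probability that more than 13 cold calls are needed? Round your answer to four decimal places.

Y = number of cold calls to the first success; geometric, p = 0.07.
P(Y > 13) = P(first 13 all fail) = (1−p)^13 = 0.389295

0.3893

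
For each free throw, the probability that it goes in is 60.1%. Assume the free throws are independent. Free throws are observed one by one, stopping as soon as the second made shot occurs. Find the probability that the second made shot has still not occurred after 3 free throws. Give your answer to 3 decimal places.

0.351

Needing more than 3 free throws ⇔ fewer than 2 successes in the first 3. With X ~ Binomial(3, 0.601), P(Y > 3) = P(X ≤ 1).
  k=0: C(3,0)·0.601^0·0.399^3 = 0.06352
  k=1: C(3,1)·0.601^1·0.399^2 = 0.28704
P(X ≤ 1) = 0.35056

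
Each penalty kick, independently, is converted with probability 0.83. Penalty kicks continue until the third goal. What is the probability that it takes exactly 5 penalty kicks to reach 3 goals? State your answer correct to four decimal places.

Y = trial on which the third success occurs; negative binomial, r=3, p=0.83.
P(Y=5) = C(4,2) · p^3 · (1−p)^2
= 6 · 0.57179 · 0.0289 = 0.099148

0.0991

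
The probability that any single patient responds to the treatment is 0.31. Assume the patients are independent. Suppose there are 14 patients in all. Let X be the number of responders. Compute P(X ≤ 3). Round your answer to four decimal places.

0.3253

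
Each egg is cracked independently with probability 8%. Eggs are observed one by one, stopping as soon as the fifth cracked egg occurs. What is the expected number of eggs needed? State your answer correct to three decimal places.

62.500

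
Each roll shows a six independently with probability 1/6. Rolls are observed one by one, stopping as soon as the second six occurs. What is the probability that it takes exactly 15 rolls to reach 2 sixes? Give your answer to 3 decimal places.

0.036

Y = trial on which the second success occurs; negative binomial, r=2, p=0.166667.
P(Y=15) = C(14,1) · p^2 · (1−p)^13
= 14 · 0.027778 · 0.093464 = 0.03635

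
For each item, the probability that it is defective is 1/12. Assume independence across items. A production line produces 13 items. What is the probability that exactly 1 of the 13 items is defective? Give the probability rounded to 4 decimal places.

0.3813

X ~ Binomial(n=13, p=0.083333).
P(X=1) = C(13,1) · p^1 · (1−p)^12
= 13 · 0.083333 · 0.352 = 0.381329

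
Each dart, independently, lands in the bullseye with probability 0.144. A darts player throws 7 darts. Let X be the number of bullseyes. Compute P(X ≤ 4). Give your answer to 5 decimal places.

X ~ Binomial(7, 0.144); P(X ≤ 4) = Σ C(7,k) p^k (1−p)^(7−k) over k:
  k=0: C(7,0)·0.144^0·0.856^7 = 0.3367568
  k=1: C(7,1)·0.144^1·0.856^6 = 0.3965547
  k=2: C(7,2)·0.144^2·0.856^5 = 0.2001304
  k=3: C(7,3)·0.144^3·0.856^4 = 0.0561113
  k=4: C(7,4)·0.144^4·0.856^3 = 0.0094393
Total = 0.9989925

0.99899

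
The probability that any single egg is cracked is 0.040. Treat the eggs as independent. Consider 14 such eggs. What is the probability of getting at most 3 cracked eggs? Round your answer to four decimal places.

0.9981

X ~ Binomial(14, 0.04); P(X ≤ 3) = Σ C(14,k) p^k (1−p)^(14−k) over k:
  k=0: C(14,0)·0.04^0·0.96^14 = 0.564673
  k=1: C(14,1)·0.04^1·0.96^13 = 0.329393
  k=2: C(14,2)·0.04^2·0.96^12 = 0.089211
  k=3: C(14,3)·0.04^3·0.96^11 = 0.014868
Total = 0.998145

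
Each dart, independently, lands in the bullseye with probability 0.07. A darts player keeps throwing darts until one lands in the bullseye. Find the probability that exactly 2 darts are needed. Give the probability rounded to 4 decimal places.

0.0651

Geometric (trials to first success), p = 0.07.
P(Y = 2) = (1−p)^1 · p = 0.93 · 0.07 = 0.065100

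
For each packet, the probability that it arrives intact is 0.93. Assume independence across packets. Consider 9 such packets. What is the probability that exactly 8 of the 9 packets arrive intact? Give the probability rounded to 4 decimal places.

X ~ Binomial(n=9, p=0.93).
P(X=8) = C(9,8) · p^8 · (1−p)^1
= 9 · 0.55958 · 0.07 = 0.352537

0.3525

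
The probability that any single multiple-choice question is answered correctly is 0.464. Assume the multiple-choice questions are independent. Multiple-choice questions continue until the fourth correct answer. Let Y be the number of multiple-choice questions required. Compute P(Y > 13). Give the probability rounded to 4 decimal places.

Needing more than 13 multiple-choice questions ⇔ fewer than 4 successes in the first 13. With X ~ Binomial(13, 0.464), P(Y > 13) = P(X ≤ 3).
  k=0: C(13,0)·0.464^0·0.536^13 = 0.000301
  k=1: C(13,1)·0.464^1·0.536^12 = 0.003392
  k=2: C(13,2)·0.464^2·0.536^11 = 0.017617
  k=3: C(13,3)·0.464^3·0.536^10 = 0.055920
P(X ≤ 3) = 0.077231

0.0772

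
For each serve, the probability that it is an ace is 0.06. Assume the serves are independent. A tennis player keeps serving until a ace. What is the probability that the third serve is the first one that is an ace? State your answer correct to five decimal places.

Geometric (trials to first success), p = 0.06.
P(Y = 3) = (1−p)^2 · p = 0.8836 · 0.06 = 0.0530160

0.05302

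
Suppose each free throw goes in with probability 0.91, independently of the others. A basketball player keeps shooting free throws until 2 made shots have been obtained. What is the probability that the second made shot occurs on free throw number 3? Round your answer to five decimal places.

0.14906

Y = trial on which the second success occurs; negative binomial, r=2, p=0.91.
P(Y=3) = C(2,1) · p^2 · (1−p)^1
= 2 · 0.8281 · 0.09 = 0.1490580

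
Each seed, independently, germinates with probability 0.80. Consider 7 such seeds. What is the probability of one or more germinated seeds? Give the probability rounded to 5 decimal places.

P(at least one) = 1 − P(none) = 1 − (1 − 0.80)^7
= 1 − 0.0000128 = 0.9999872

0.99999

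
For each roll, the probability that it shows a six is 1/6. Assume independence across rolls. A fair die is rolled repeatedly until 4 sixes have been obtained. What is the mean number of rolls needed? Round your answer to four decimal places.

24.0000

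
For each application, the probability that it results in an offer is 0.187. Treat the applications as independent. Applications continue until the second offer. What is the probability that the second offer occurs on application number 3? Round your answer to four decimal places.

0.0569

Y = trial on which the second success occurs; negative binomial, r=2, p=0.187.
P(Y=3) = C(2,1) · p^2 · (1−p)^1
= 2 · 0.034969 · 0.813 = 0.056860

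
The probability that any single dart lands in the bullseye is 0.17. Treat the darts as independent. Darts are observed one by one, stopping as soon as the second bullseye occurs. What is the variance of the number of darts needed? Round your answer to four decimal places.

Y = total darts until the second success; negative binomial with r=2, p=0.17.
Var(Y) = r(1−p)/p² = 2·0.83 / 0.17² = 57.439446

57.4394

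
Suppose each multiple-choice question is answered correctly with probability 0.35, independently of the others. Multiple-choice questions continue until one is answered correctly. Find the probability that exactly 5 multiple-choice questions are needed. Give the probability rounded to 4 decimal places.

Geometric (trials to first success), p = 0.35.
P(Y = 5) = (1−p)^4 · p = 0.17851 · 0.35 = 0.062477

0.0625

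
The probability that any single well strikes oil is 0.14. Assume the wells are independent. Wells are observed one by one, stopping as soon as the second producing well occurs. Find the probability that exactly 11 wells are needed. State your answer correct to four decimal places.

0.0504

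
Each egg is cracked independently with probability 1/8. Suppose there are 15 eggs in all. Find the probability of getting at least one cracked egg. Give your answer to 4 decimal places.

P(at least one) = 1 − P(none) = 1 − (1 − 0.125)^15
= 1 − 0.134934 = 0.865066

0.8651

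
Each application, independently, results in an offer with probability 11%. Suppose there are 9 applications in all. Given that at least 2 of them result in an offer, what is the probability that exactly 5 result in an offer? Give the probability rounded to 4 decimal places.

X ~ Binomial(9, 0.11). Want P(X=5 | X≥2) = P(X=5) / P(X≥2).
P(X=5) = C(9,5)·0.11^5·0.89^4 = 0.001273
P(X≥2) = 1 − 0.350356 − 0.389722 = 0.259921
Ratio = 0.001273 / 0.259921 = 0.004898

0.0049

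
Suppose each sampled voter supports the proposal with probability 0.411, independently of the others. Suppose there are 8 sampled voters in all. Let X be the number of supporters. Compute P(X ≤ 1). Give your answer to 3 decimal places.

0.095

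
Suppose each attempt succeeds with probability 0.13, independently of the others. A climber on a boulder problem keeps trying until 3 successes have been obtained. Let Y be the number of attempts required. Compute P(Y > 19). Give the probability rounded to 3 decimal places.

Needing more than 19 attempts ⇔ fewer than 3 successes in the first 19. With X ~ Binomial(19, 0.13), P(Y > 19) = P(X ≤ 2).
  k=0: C(19,0)·0.13^0·0.87^19 = 0.07094
  k=1: C(19,1)·0.13^1·0.87^18 = 0.20139
  k=2: C(19,2)·0.13^2·0.87^17 = 0.27084
P(X ≤ 2) = 0.54317

0.543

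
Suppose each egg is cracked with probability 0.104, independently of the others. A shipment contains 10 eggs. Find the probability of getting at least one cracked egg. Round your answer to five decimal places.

P(at least one) = 1 − P(none) = 1 − (1 − 0.104)^10
= 1 − 0.3334879 = 0.6665121

0.66651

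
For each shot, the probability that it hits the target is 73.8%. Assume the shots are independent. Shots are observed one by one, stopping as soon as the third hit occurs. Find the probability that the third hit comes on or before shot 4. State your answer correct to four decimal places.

Finishing within 4 shots ⇔ at least 3 successes in the first 4. With X ~ Binomial(4, 0.738), P(Y ≤ 4) = 1 − P(X ≤ 2).
  k=0: C(4,0)·0.738^0·0.262^4 = 0.004712
  k=1: C(4,1)·0.738^1·0.262^3 = 0.053091
  k=2: C(4,2)·0.738^2·0.262^2 = 0.224319
1 − 0.282122 = 0.717878

0.7179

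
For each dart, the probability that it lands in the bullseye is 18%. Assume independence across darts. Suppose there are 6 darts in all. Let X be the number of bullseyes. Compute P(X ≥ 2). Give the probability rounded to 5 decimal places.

X ~ Binomial(6, 0.18); P(X ≥ 2) = Σ C(6,k) p^k (1−p)^(6−k) over k:
  k=2: C(6,2)·0.18^2·0.82^4 = 0.2197312
  k=3: C(6,3)·0.18^3·0.82^3 = 0.0643116
  k=4: C(6,4)·0.18^4·0.82^2 = 0.0105879
  k=5: C(6,5)·0.18^5·0.82^1 = 0.0009297
  k=6: C(6,6)·0.18^6·0.82^0 = 0.0000340
Total = 0.2955943

0.29559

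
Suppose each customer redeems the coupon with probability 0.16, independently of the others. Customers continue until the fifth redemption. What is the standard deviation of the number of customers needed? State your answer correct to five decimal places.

Y = total customers until the fifth success; negative binomial with r=5, p=0.16.
SD(Y) = √[r(1−p)/p²] = √(164.0625000) = 12.8086885

12.80869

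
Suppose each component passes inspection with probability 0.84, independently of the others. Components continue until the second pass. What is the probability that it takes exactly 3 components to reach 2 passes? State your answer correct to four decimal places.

Y = trial on which the second success occurs; negative binomial, r=2, p=0.84.
P(Y=3) = C(2,1) · p^2 · (1−p)^1
= 2 · 0.7056 · 0.16 = 0.225792

0.2258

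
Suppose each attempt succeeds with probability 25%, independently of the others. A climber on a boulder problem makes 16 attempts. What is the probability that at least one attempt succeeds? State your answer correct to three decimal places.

0.990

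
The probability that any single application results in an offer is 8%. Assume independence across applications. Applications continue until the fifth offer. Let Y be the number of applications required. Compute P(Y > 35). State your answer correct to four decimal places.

0.8557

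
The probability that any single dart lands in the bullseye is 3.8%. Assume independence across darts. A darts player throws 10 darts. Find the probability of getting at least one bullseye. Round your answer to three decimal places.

0.321

P(at least one) = 1 − P(none) = 1 − (1 − 0.038)^10
= 1 − 0.67881 = 0.32119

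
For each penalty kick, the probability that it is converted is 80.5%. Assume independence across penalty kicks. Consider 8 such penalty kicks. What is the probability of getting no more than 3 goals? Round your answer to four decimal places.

X ~ Binomial(8, 0.805); P(X ≤ 3) = Σ C(8,k) p^k (1−p)^(8−k) over k:
  k=0: C(8,0)·0.805^0·0.195^8 = 0.000002
  k=1: C(8,1)·0.805^1·0.195^7 = 0.000069
  k=2: C(8,2)·0.805^2·0.195^6 = 0.000998
  k=3: C(8,3)·0.805^3·0.195^5 = 0.008237
Total = 0.009305

0.0093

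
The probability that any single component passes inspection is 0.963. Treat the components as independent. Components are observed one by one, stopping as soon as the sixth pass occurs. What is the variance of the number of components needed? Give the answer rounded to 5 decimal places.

Y = total components until the sixth success; negative binomial with r=6, p=0.963.
Var(Y) = r(1−p)/p² = 6·0.037 / 0.963² = 0.2393869

0.23939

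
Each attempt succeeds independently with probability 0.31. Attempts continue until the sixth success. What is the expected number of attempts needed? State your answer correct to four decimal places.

19.3548

Y = total attempts until the sixth success; negative binomial with r=6, p=0.31.
E[Y] = r / p = 6 / 0.31 = 19.354839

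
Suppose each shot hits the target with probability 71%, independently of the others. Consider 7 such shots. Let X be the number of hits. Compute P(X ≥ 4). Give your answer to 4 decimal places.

X ~ Binomial(7, 0.71); P(X ≥ 4) = Σ C(7,k) p^k (1−p)^(7−k) over k:
  k=4: C(7,4)·0.71^4·0.29^3 = 0.216918
  k=5: C(7,5)·0.71^5·0.29^2 = 0.318645
  k=6: C(7,6)·0.71^6·0.29^1 = 0.260044
  k=7: C(7,7)·0.71^7·0.29^0 = 0.090951
Total = 0.886558

0.8866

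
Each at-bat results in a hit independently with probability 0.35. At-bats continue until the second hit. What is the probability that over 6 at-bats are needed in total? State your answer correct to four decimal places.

Needing more than 6 at-bats ⇔ fewer than 2 successes in the first 6. With X ~ Binomial(6, 0.35), P(Y > 6) = P(X ≤ 1).
  k=0: C(6,0)·0.35^0·0.65^6 = 0.075419
  k=1: C(6,1)·0.35^1·0.65^5 = 0.243661
P(X ≤ 1) = 0.319080

0.3191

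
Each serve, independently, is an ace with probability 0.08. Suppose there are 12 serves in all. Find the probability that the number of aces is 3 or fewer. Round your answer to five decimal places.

0.98799

X ~ Binomial(12, 0.08); P(X ≤ 3) = Σ C(12,k) p^k (1−p)^(12−k) over k:
  k=0: C(12,0)·0.08^0·0.92^12 = 0.3676664
  k=1: C(12,1)·0.08^1·0.92^11 = 0.3836519
  k=2: C(12,2)·0.08^2·0.92^10 = 0.1834857
  k=3: C(12,3)·0.08^3·0.92^9 = 0.0531843
Total = 0.9879882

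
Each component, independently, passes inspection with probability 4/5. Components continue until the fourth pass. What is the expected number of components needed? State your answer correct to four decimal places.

5.0000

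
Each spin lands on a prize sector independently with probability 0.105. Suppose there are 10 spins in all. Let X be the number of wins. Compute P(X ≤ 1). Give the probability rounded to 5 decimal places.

X ~ Binomial(10, 0.105); P(X ≤ 1) = Σ C(10,k) p^k (1−p)^(10−k) over k:
  k=0: C(10,0)·0.105^0·0.895^10 = 0.3297846
  k=1: C(10,1)·0.105^1·0.895^9 = 0.3868981
Total = 0.7166827

0.71668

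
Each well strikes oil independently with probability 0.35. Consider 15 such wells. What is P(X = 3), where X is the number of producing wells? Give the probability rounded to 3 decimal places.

X ~ Binomial(n=15, p=0.35).
P(X=3) = C(15,3) · p^3 · (1−p)^12
= 455 · 0.042875 · 0.005688 = 0.11096

0.111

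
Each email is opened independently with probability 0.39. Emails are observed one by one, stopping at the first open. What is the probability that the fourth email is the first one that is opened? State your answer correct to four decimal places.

0.0885

Geometric (trials to first success), p = 0.39.
P(Y = 4) = (1−p)^3 · p = 0.22698 · 0.39 = 0.088523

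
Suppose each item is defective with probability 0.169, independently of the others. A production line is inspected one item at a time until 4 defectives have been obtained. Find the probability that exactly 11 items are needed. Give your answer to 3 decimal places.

Y = trial on which the fourth success occurs; negative binomial, r=4, p=0.169.
P(Y=11) = C(10,3) · p^4 · (1−p)^7
= 120 · 0.00081573 · 0.27366 = 0.02679

0.027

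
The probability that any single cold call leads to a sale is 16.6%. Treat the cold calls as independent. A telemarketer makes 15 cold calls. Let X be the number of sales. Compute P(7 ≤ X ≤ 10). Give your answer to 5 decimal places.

0.00645

X ~ Binomial(15, 0.166); P(7 ≤ X ≤ 10) = Σ C(15,k) p^k (1−p)^(15−k) over k:
  k=7: C(15,7)·0.166^7·0.834^8 = 0.0052316
  k=8: C(15,8)·0.166^8·0.834^7 = 0.0010413
  k=9: C(15,9)·0.166^9·0.834^6 = 0.0001612
  k=10: C(15,10)·0.166^10·0.834^5 = 0.0000193
Total = 0.0064533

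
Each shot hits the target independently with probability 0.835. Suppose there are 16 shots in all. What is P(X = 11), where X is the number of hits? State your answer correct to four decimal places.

X ~ Binomial(n=16, p=0.835).
P(X=11) = C(16,11) · p^11 · (1−p)^5
= 4368 · 0.13758 · 0.0001223 = 0.073494

0.0735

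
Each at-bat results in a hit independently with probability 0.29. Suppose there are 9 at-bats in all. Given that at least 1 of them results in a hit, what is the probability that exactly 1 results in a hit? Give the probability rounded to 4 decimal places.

X ~ Binomial(9, 0.29). Want P(X=1 | X≥1) = P(X=1) / P(X≥1).
P(X=1) = C(9,1)·0.29^1·0.71^8 = 0.168542
P(X≥1) = 1 − 0.045849 = 0.954151
Ratio = 0.168542 / 0.954151 = 0.176640

0.1766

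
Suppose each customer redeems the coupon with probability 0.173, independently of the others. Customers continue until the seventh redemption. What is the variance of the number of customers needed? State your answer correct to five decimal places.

193.42444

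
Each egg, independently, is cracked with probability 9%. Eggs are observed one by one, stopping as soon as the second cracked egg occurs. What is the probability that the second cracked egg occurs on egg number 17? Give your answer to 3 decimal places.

Y = trial on which the second success occurs; negative binomial, r=2, p=0.09.
P(Y=17) = C(16,1) · p^2 · (1−p)^15
= 16 · 0.0081 · 0.24301 = 0.03149

0.031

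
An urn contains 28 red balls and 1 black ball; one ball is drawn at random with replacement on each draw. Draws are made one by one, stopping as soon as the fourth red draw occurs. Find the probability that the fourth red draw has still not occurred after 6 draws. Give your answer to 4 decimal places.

0.0008

Needing more than 6 draws ⇔ fewer than 4 successes in the first 6. With X ~ Binomial(6, 0.965517), P(Y > 6) = P(X ≤ 3).
  k=0: C(6,0)·0.965517^0·0.034483^6 = 0.000000
  k=1: C(6,1)·0.965517^1·0.034483^5 = 0.000000
  k=2: C(6,2)·0.965517^2·0.034483^4 = 0.000020
  k=3: C(6,3)·0.965517^3·0.034483^3 = 0.000738
P(X ≤ 3) = 0.000758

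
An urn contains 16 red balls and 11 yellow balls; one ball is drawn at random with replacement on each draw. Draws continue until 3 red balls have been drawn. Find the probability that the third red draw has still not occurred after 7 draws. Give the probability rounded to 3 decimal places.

Needing more than 7 draws ⇔ fewer than 3 successes in the first 7. With X ~ Binomial(7, 0.592593), P(Y > 7) = P(X ≤ 2).
  k=0: C(7,0)·0.592593^0·0.407407^7 = 0.00186
  k=1: C(7,1)·0.592593^1·0.407407^6 = 0.01897
  k=2: C(7,2)·0.592593^2·0.407407^5 = 0.08277
P(X ≤ 2) = 0.10360

0.104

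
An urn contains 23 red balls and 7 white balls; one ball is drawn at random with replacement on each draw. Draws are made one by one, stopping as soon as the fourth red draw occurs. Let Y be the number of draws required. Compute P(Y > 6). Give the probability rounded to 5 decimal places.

0.14397

Needing more than 6 draws ⇔ fewer than 4 successes in the first 6. With X ~ Binomial(6, 0.766667), P(Y > 6) = P(X ≤ 3).
  k=0: C(6,0)·0.766667^0·0.233333^6 = 0.0001614
  k=1: C(6,1)·0.766667^1·0.233333^5 = 0.0031816
  k=2: C(6,2)·0.766667^2·0.233333^4 = 0.0261343
  k=3: C(6,3)·0.766667^3·0.233333^3 = 0.1144933
P(X ≤ 3) = 0.1439706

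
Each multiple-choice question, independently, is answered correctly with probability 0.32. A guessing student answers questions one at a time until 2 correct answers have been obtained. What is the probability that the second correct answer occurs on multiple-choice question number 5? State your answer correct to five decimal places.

0.12879

Y = trial on which the second success occurs; negative binomial, r=2, p=0.32.
P(Y=5) = C(4,1) · p^2 · (1−p)^3
= 4 · 0.1024 · 0.31443 = 0.1287913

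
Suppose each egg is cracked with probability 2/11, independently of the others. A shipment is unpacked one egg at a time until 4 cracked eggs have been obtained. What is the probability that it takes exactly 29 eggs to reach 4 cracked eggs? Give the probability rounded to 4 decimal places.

0.0237

Y = trial on which the fourth success occurs; negative binomial, r=4, p=0.181818.
P(Y=29) = C(28,3) · p^4 · (1−p)^25
= 3276 · 0.0010928 · 0.0066259 = 0.023721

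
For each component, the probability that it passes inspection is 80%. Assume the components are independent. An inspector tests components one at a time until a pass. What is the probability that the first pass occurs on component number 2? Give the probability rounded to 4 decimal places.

Geometric (trials to first success), p = 0.80.
P(Y = 2) = (1−p)^1 · p = 0.2 · 0.80 = 0.160000

0.1600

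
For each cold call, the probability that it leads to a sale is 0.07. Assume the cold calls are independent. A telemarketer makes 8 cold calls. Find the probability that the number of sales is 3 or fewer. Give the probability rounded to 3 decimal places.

X ~ Binomial(8, 0.07); P(X ≤ 3) = Σ C(8,k) p^k (1−p)^(8−k) over k:
  k=0: C(8,0)·0.07^0·0.93^8 = 0.55958
  k=1: C(8,1)·0.07^1·0.93^7 = 0.33695
  k=2: C(8,2)·0.07^2·0.93^6 = 0.08877
  k=3: C(8,3)·0.07^3·0.93^5 = 0.01336
Total = 0.99866

0.999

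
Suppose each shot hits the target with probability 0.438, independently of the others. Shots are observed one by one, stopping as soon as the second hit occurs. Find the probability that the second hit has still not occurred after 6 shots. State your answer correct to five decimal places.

0.17884

Needing more than 6 shots ⇔ fewer than 2 successes in the first 6. With X ~ Binomial(6, 0.438), P(Y > 6) = P(X ≤ 1).
  k=0: C(6,0)·0.438^0·0.562^6 = 0.0315078
  k=1: C(6,1)·0.438^1·0.562^5 = 0.1473353
P(X ≤ 1) = 0.1788431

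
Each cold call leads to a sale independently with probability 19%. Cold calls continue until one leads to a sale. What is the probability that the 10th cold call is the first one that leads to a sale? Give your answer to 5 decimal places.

0.02852

Geometric (trials to first success), p = 0.19.
P(Y = 10) = (1−p)^9 · p = 0.15009 · 0.19 = 0.0285180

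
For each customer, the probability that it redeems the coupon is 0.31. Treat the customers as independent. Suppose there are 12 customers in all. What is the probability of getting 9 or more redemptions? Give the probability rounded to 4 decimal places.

0.0022

X ~ Binomial(12, 0.31); P(X ≥ 9) = Σ C(12,k) p^k (1−p)^(12−k) over k:
  k=9: C(12,9)·0.31^9·0.69^3 = 0.001911
  k=10: C(12,10)·0.31^10·0.69^2 = 0.000258
  k=11: C(12,11)·0.31^11·0.69^1 = 0.000021
  k=12: C(12,12)·0.31^12·0.69^0 = 0.000001
Total = 0.002190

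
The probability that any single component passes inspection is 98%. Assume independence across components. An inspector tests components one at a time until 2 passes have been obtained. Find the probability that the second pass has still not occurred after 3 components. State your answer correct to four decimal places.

0.0012

Needing more than 3 components ⇔ fewer than 2 successes in the first 3. With X ~ Binomial(3, 0.98), P(Y > 3) = P(X ≤ 1).
  k=0: C(3,0)·0.98^0·0.02^3 = 0.000008
  k=1: C(3,1)·0.98^1·0.02^2 = 0.001176
P(X ≤ 1) = 0.001184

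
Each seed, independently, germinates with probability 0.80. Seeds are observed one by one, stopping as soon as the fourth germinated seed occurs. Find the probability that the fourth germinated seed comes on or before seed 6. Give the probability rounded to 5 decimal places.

0.90112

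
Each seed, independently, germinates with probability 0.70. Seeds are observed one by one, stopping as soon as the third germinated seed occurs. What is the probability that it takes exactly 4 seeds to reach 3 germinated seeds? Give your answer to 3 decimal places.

0.309

Y = trial on which the third success occurs; negative binomial, r=3, p=0.70.
P(Y=4) = C(3,2) · p^3 · (1−p)^1
= 3 · 0.343 · 0.3 = 0.30870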